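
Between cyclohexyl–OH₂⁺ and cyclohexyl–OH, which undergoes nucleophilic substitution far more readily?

cyclohexyl–OH₂⁺

From cyclohexyl–OH the departing group would be OH⁻ (pKₐ(H₂O) ≈ 15.7). Strong base; essentially never leaves without prior activation.
From cyclohexyl–OH₂⁺ the leaving group is H₂O (pKₐ(H₃O⁺) ≈ -1.7). Neutral; leaves from a protonated alcohol (R–OH₂⁺).
(In practice cyclohexyl–OH₂⁺ is made from cyclohexyl–OH by protonation with strong acid, converting the leaving group from hydroxide to neutral water.)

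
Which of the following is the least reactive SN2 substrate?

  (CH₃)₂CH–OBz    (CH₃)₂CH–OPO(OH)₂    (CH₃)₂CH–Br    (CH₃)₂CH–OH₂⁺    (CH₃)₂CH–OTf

(CH₃)₂CH–OBz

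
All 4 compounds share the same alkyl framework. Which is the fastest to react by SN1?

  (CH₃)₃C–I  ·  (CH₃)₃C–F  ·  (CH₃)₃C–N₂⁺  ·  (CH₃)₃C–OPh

Identical carbon frameworks mean the comparison reduces to leaving-group quality.
The more stable X⁻ (or X) is on its own — i.e. the weaker a base it is — the better a leaving group it makes.
(CH₃)₃C–N₂⁺ loses N₂: no meaningful conjugate acid; N₂ departs as an exceptionally stable neutral molecule
(CH₃)₃C–I loses I⁻: pKₐ(HI) ≈ -10
(CH₃)₃C–F loses F⁻: pKₐ(HF) ≈ 3.2
(CH₃)₃C–OPh loses PhO⁻: pKₐ(C₆H₅OH (phenol)) ≈ 10

(CH₃)₃C–N₂⁺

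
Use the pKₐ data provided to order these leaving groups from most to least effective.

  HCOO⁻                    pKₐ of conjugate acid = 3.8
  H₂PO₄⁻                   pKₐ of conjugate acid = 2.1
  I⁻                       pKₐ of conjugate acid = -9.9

Lower conjugate-acid pKₐ ⇒ weaker base ⇒ better leaving group.
Sorting by the given values: I⁻ (-9.9), H₂PO₄⁻ (2.1), HCOO⁻ (3.8).

I⁻ > H₂PO₄⁻ > HCOO⁻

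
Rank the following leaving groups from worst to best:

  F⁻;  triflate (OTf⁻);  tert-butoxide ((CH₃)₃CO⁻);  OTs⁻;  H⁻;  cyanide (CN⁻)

H⁻ < tert-butoxide ((CH₃)₃CO⁻) < cyanide (CN⁻) < F⁻ < OTs⁻ < triflate (OTf⁻)

triflate (OTf⁻): pKₐ(CF₃SO₃H (triflic acid)) ≈ -14 — charge spread over three oxygens and a CF₃ group; the premier leaving group in synthesis
OTs⁻: pKₐ(p-CH₃C₆H₄SO₃H (TsOH)) ≈ -2.8 — resonance-delocalised arenesulfonate
F⁻: pKₐ(HF) ≈ 3.2
cyanide (CN⁻): pKₐ(HCN) ≈ 9.2
tert-butoxide ((CH₃)₃CO⁻): pKₐ(t-BuOH) ≈ 18 — bulky, strongly basic alkoxide
H⁻: pKₐ(H₂) ≈ 36 — extremely strong base; leaves only in special hydride-transfer contexts
The question asks for worst first, so the sequence is read in increasing leaving-group ability.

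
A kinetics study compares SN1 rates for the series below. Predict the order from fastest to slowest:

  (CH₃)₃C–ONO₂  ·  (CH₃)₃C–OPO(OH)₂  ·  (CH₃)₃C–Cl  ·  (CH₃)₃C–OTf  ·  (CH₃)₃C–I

(CH₃)₃C–OTf > (CH₃)₃C–I > (CH₃)₃C–Cl > (CH₃)₃C–ONO₂ > (CH₃)₃C–OPO(OH)₂

Same R in every case — rank the leaving groups.
A good leaving group is a weak base: the lower the pKₐ of its conjugate acid, the more readily it departs.
(CH₃)₃C–OTf loses OTf⁻: pKₐ(CF₃SO₃H (triflic acid)) ≈ -14
(CH₃)₃C–I loses I⁻: pKₐ(HI) ≈ -10
(CH₃)₃C–Cl loses Cl⁻: pKₐ(HCl) ≈ -7
(CH₃)₃C–ONO₂ loses NO₃⁻: pKₐ(HNO₃) ≈ -1.3
(CH₃)₃C–OPO(OH)₂ loses H₂PO₄⁻: pKₐ(H₃PO₄) ≈ 2.1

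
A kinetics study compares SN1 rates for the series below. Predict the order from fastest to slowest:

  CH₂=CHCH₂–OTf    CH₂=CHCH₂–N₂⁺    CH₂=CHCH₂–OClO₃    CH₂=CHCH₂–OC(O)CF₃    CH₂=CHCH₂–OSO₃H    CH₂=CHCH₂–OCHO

The skeletons are identical, so relative rate is governed entirely by leaving-group ability.
Leaving-group ability tracks the stability of the departed species; conjugate-acid pKₐ is the usual yardstick (lower pKₐ → better LG).
CH₂=CHCH₂–N₂⁺ loses N₂: no meaningful conjugate acid; N₂ departs as an exceptionally stable neutral molecule
CH₂=CHCH₂–OTf loses OTf⁻: pKₐ(CF₃SO₃H (triflic acid)) ≈ -14
CH₂=CHCH₂–OClO₃ loses ClO₄⁻: pKₐ(HClO₄) ≈ -10
CH₂=CHCH₂–OSO₃H loses HSO₄⁻: pKₐ(H₂SO₄) ≈ -3
CH₂=CHCH₂–OC(O)CF₃ loses CF₃COO⁻: pKₐ(CF₃COOH) ≈ 0.2
CH₂=CHCH₂–OCHO loses HCOO⁻: pKₐ(HCOOH) ≈ 3.8

CH₂=CHCH₂–N₂⁺ > CH₂=CHCH₂–OTf > CH₂=CHCH₂–OClO₃ > CH₂=CHCH₂–OSO₃H > CH₂=CHCH₂–OC(O)CF₃ > CH₂=CHCH₂–OCHO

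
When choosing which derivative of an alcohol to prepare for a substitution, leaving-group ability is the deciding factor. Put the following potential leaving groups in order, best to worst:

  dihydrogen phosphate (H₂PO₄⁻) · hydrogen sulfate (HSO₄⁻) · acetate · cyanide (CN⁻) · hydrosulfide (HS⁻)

hydrogen sulfate (HSO₄⁻) > dihydrogen phosphate (H₂PO₄⁻) > acetate > hydrosulfide (HS⁻) > cyanide (CN⁻)

Leaving-group ability tracks the stability of the departed species; conjugate-acid pKₐ is the usual yardstick (lower pKₐ → better LG).
hydrogen sulfate (HSO₄⁻): pKₐ(H₂SO₄) ≈ -3
dihydrogen phosphate (H₂PO₄⁻): pKₐ(H₃PO₄) ≈ 2.1
acetate: pKₐ(CH₃COOH) ≈ 4.8
hydrosulfide (HS⁻): pKₐ(H₂S) ≈ 7
cyanide (CN⁻): pKₐ(HCN) ≈ 9.2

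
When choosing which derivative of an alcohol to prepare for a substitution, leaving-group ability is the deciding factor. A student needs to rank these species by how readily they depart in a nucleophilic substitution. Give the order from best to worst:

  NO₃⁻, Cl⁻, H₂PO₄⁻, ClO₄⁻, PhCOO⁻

ClO₄⁻ > Cl⁻ > NO₃⁻ > H₂PO₄⁻ > PhCOO⁻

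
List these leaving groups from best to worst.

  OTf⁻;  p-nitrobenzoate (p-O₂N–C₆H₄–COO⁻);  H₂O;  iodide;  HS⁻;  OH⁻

OTf⁻ > iodide > H₂O > p-nitrobenzoate (p-O₂N–C₆H₄–COO⁻) > HS⁻ > OH⁻

A good leaving group is a weak base: the lower the pKₐ of its conjugate acid, the more readily it departs.
OTf⁻: pKₐ(CF₃SO₃H (triflic acid)) ≈ -14
iodide: pKₐ(HI) ≈ -10
H₂O: pKₐ(H₃O⁺) ≈ -1.7
p-nitrobenzoate (p-O₂N–C₆H₄–COO⁻): pKₐ(p-nitrobenzoic acid) ≈ 3.4
HS⁻: pKₐ(H₂S) ≈ 7
OH⁻: pKₐ(H₂O) ≈ 15.7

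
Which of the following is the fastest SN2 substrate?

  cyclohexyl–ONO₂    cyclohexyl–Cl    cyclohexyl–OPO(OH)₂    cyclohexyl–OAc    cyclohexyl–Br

Identical carbon frameworks mean the comparison reduces to leaving-group quality.
The more stable X⁻ (or X) is on its own — i.e. the weaker a base it is — the better a leaving group it makes.
cyclohexyl–Br loses Br⁻: pKₐ(HBr) ≈ -9
cyclohexyl–Cl loses Cl⁻: pKₐ(HCl) ≈ -7
cyclohexyl–ONO₂ loses NO₃⁻: pKₐ(HNO₃) ≈ -1.3
cyclohexyl–OPO(OH)₂ loses H₂PO₄⁻: pKₐ(H₃PO₄) ≈ 2.1
cyclohexyl–OAc loses AcO⁻: pKₐ(CH₃COOH) ≈ 4.8

cyclohexyl–Br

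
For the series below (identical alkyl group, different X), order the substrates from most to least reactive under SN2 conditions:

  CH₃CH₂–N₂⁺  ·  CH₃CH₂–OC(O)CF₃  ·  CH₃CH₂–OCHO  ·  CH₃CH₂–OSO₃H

CH₃CH₂–N₂⁺ > CH₃CH₂–OSO₃H > CH₃CH₂–OC(O)CF₃ > CH₃CH₂–OCHO

Identical carbon frameworks mean the comparison reduces to leaving-group quality.
Rank by basicity of the departing species: weakest base leaves most easily.
CH₃CH₂–N₂⁺ loses N₂: no meaningful conjugate acid; N₂ departs as an exceptionally stable neutral molecule
CH₃CH₂–OSO₃H loses HSO₄⁻: pKₐ(H₂SO₄) ≈ -3
CH₃CH₂–OC(O)CF₃ loses CF₃COO⁻: pKₐ(CF₃COOH) ≈ 0.2
CH₃CH₂–OCHO loses HCOO⁻: pKₐ(HCOOH) ≈ 3.8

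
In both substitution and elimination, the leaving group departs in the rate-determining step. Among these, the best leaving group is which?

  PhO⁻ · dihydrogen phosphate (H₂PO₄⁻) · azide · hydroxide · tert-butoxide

dihydrogen phosphate (H₂PO₄⁻)

dihydrogen phosphate (H₂PO₄⁻): pKₐ(H₃PO₄) ≈ 2.1
azide: pKₐ(HN₃) ≈ 4.7
PhO⁻: pKₐ(C₆H₅OH (phenol)) ≈ 10
hydroxide: pKₐ(H₂O) ≈ 15.7
tert-butoxide: pKₐ(t-BuOH) ≈ 18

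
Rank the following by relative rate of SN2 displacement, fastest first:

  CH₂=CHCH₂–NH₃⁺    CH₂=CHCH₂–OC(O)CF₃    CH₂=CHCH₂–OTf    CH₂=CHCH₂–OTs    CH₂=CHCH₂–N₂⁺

CH₂=CHCH₂–N₂⁺ > CH₂=CHCH₂–OTf > CH₂=CHCH₂–OTs > CH₂=CHCH₂–OC(O)CF₃ > CH₂=CHCH₂–NH₃⁺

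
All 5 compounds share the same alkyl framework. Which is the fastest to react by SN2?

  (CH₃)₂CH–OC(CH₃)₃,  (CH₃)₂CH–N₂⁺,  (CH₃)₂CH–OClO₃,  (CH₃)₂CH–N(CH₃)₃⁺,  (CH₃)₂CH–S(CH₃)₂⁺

With the same alkyl group throughout, only the leaving group differentiates the rates.
The more stable X⁻ (or X) is on its own — i.e. the weaker a base it is — the better a leaving group it makes.
(CH₃)₂CH–N₂⁺ loses N₂: no meaningful conjugate acid; N₂ departs as an exceptionally stable neutral molecule
(CH₃)₂CH–OClO₃ loses ClO₄⁻: pKₐ(HClO₄) ≈ -10
(CH₃)₂CH–S(CH₃)₂⁺ loses SR'₂: pKₐ(R'₂SH⁺) ≈ -7
(CH₃)₂CH–N(CH₃)₃⁺ loses NR'₃: pKₐ(R'₃NH⁺) ≈ 10.7
(CH₃)₂CH–OC(CH₃)₃ loses (CH₃)₃CO⁻: pKₐ(t-BuOH) ≈ 18

(CH₃)₂CH–N₂⁺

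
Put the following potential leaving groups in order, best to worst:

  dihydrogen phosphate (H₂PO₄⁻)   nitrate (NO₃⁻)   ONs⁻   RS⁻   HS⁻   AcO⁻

A good leaving group is a weak base: the lower the pKₐ of its conjugate acid, the more readily it departs.
ONs⁻: pKₐ(p-O₂NC₆H₄SO₃H) ≈ -3.5 — p-nitro group further stabilises the sulfonate
nitrate (NO₃⁻): pKₐ(HNO₃) ≈ -1.3 — resonance-delocalised over three oxygens
dihydrogen phosphate (H₂PO₄⁻): pKₐ(H₃PO₄) ≈ 2.1 — moderate base; biological leaving group after further activation
AcO⁻: pKₐ(CH₃COOH) ≈ 4.8
HS⁻: pKₐ(H₂S) ≈ 7 — larger and more polarisable than the oxygen analogue
RS⁻: pKₐ(RSH (a thiol)) ≈ 10.5

ONs⁻ > nitrate (NO₃⁻) > dihydrogen phosphate (H₂PO₄⁻) > AcO⁻ > HS⁻ > RS⁻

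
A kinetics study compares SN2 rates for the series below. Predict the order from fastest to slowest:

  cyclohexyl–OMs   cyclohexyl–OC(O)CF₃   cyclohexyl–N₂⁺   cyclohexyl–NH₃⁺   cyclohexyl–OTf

cyclohexyl–N₂⁺ > cyclohexyl–OTf > cyclohexyl–OMs > cyclohexyl–OC(O)CF₃ > cyclohexyl–NH₃⁺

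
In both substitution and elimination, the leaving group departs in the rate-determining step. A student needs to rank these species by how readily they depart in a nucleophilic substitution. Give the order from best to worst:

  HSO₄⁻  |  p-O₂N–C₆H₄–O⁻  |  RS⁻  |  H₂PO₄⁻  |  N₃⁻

HSO₄⁻ > H₂PO₄⁻ > N₃⁻ > p-O₂N–C₆H₄–O⁻ > RS⁻

Leaving-group ability tracks the stability of the departed species; conjugate-acid pKₐ is the usual yardstick (lower pKₐ → better LG).
HSO₄⁻: pKₐ(H₂SO₄) ≈ -3
H₂PO₄⁻: pKₐ(H₃PO₄) ≈ 2.1
N₃⁻: pKₐ(HN₃) ≈ 4.7
p-O₂N–C₆H₄–O⁻: pKₐ(p-nitrophenol) ≈ 7.2
RS⁻: pKₐ(RSH (a thiol)) ≈ 10.5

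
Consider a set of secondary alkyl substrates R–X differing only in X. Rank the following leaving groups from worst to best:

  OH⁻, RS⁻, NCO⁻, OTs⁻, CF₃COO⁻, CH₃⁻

CH₃⁻ < OH⁻ < RS⁻ < NCO⁻ < CF₃COO⁻ < OTs⁻

Leaving-group ability tracks the stability of the departed species; conjugate-acid pKₐ is the usual yardstick (lower pKₐ → better LG).
OTs⁻: pKₐ(p-CH₃C₆H₄SO₃H (TsOH)) ≈ -2.8 — resonance-delocalised arenesulfonate
CF₃COO⁻: pKₐ(CF₃COOH) ≈ 0.2
NCO⁻: pKₐ(HOCN) ≈ 3.5
RS⁻: pKₐ(RSH (a thiol)) ≈ 10.5
OH⁻: pKₐ(H₂O) ≈ 15.7 — strong base; essentially never leaves without prior activation
CH₃⁻: pKₐ(CH₄) ≈ 48 — unstabilised carbanion; the worst conceivable leaving group
The question asks for worst first, so the sequence is read in increasing leaving-group ability.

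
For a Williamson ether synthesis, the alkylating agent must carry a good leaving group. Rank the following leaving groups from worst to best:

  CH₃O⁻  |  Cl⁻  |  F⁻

CH₃O⁻ < F⁻ < Cl⁻

A good leaving group is a weak base: the lower the pKₐ of its conjugate acid, the more readily it departs.
Cl⁻: pKₐ(HCl) ≈ -7 — moderately weak base
F⁻: pKₐ(HF) ≈ 3.2
CH₃O⁻: pKₐ(CH₃OH) ≈ 15.5 — strong base; alkoxides do not leave unassisted
Reversing gives the worst-to-best order requested.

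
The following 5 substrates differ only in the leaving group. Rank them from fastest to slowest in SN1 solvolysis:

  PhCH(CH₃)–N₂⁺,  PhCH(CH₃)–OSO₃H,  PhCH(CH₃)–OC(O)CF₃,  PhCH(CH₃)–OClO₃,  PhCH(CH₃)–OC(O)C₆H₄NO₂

PhCH(CH₃)–N₂⁺ > PhCH(CH₃)–OClO₃ > PhCH(CH₃)–OSO₃H > PhCH(CH₃)–OC(O)CF₃ > PhCH(CH₃)–OC(O)C₆H₄NO₂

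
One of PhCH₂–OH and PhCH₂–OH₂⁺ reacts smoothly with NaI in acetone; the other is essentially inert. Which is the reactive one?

PhCH₂–OH₂⁺

From PhCH₂–OH the departing group would be OH⁻ (pKₐ(H₂O) ≈ 15.7). Strong base; essentially never leaves without prior activation.
From PhCH₂–OH₂⁺ the leaving group is H₂O (pKₐ(H₃O⁺) ≈ -1.7). Neutral; leaves from a protonated alcohol (R–OH₂⁺).
(In practice PhCH₂–OH₂⁺ is made from PhCH₂–OH by protonation with strong acid, converting the leaving group from hydroxide to neutral water.)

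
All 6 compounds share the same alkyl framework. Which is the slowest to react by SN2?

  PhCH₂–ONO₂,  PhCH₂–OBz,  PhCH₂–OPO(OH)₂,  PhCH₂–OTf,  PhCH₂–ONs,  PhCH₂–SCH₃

Same R in every case — rank the leaving groups.
Rank by basicity of the departing species: weakest base leaves most easily.
PhCH₂–OTf loses OTf⁻: pKₐ(CF₃SO₃H (triflic acid)) ≈ -14
PhCH₂–ONs loses ONs⁻: pKₐ(p-O₂NC₆H₄SO₃H) ≈ -3.5
PhCH₂–ONO₂ loses NO₃⁻: pKₐ(HNO₃) ≈ -1.3
PhCH₂–OPO(OH)₂ loses H₂PO₄⁻: pKₐ(H₃PO₄) ≈ 2.1
PhCH₂–OBz loses PhCOO⁻: pKₐ(C₆H₅COOH) ≈ 4.2
PhCH₂–SCH₃ loses RS⁻: pKₐ(RSH (a thiol)) ≈ 10.5

PhCH₂–SCH₃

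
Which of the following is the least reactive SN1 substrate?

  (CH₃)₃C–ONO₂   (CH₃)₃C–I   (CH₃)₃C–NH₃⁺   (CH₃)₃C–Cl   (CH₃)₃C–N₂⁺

The skeletons are identical, so relative rate is governed entirely by leaving-group ability.
A good leaving group is a weak base: the lower the pKₐ of its conjugate acid, the more readily it departs.
(CH₃)₃C–N₂⁺ loses N₂: no meaningful conjugate acid; N₂ departs as an exceptionally stable neutral molecule
(CH₃)₃C–I loses I⁻: pKₐ(HI) ≈ -10
(CH₃)₃C–Cl loses Cl⁻: pKₐ(HCl) ≈ -7
(CH₃)₃C–ONO₂ loses NO₃⁻: pKₐ(HNO₃) ≈ -1.3
(CH₃)₃C–NH₃⁺ loses NH₃: pKₐ(NH₄⁺) ≈ 9.2

(CH₃)₃C–NH₃⁺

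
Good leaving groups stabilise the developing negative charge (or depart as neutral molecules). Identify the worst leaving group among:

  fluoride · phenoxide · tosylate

phenoxide

tosylate: pKₐ(p-CH₃C₆H₄SO₃H (TsOH)) ≈ -2.8
fluoride: pKₐ(HF) ≈ 3.2
phenoxide: pKₐ(C₆H₅OH (phenol)) ≈ 10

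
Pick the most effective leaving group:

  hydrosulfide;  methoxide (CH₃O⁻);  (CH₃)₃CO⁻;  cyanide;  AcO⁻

Leaving-group ability tracks the stability of the departed species; conjugate-acid pKₐ is the usual yardstick (lower pKₐ → better LG).
AcO⁻: pKₐ(CH₃COOH) ≈ 4.8
hydrosulfide: pKₐ(H₂S) ≈ 7
cyanide: pKₐ(HCN) ≈ 9.2
methoxide (CH₃O⁻): pKₐ(CH₃OH) ≈ 15.5
(CH₃)₃CO⁻: pKₐ(t-BuOH) ≈ 18

AcO⁻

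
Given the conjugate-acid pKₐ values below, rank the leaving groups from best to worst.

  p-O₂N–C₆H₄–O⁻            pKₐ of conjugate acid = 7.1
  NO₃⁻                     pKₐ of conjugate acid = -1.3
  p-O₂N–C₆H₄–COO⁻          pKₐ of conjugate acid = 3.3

NO₃⁻ > p-O₂N–C₆H₄–COO⁻ > p-O₂N–C₆H₄–O⁻

Lower conjugate-acid pKₐ ⇒ weaker base ⇒ better leaving group.
Sorting by the given values: NO₃⁻ (-1.3), p-O₂N–C₆H₄–COO⁻ (3.3), p-O₂N–C₆H₄–O⁻ (7.1).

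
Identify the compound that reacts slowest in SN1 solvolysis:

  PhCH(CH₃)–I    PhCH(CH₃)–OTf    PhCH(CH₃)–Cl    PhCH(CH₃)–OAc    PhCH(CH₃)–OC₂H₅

PhCH(CH₃)–OC₂H₅

Identical carbon frameworks mean the comparison reduces to leaving-group quality.
A good leaving group is a weak base: the lower the pKₐ of its conjugate acid, the more readily it departs.
PhCH(CH₃)–OTf loses OTf⁻: pKₐ(CF₃SO₃H (triflic acid)) ≈ -14
PhCH(CH₃)–I loses I⁻: pKₐ(HI) ≈ -10
PhCH(CH₃)–Cl loses Cl⁻: pKₐ(HCl) ≈ -7
PhCH(CH₃)–OAc loses AcO⁻: pKₐ(CH₃COOH) ≈ 4.8
PhCH(CH₃)–OC₂H₅ loses CH₃CH₂O⁻: pKₐ(CH₃CH₂OH) ≈ 16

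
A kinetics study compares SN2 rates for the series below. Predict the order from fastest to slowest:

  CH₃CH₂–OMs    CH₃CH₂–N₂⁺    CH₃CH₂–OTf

CH₃CH₂–N₂⁺ > CH₃CH₂–OTf > CH₃CH₂–OMs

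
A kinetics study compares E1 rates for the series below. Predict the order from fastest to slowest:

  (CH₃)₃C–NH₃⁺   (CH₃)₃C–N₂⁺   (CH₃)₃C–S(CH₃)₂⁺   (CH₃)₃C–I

(CH₃)₃C–N₂⁺ > (CH₃)₃C–I > (CH₃)₃C–S(CH₃)₂⁺ > (CH₃)₃C–NH₃⁺

The skeletons are identical, so relative rate is governed entirely by leaving-group ability.
Rank by basicity of the departing species: weakest base leaves most easily.
(CH₃)₃C–N₂⁺ loses N₂: no meaningful conjugate acid; N₂ departs as an exceptionally stable neutral molecule
(CH₃)₃C–I loses I⁻: pKₐ(HI) ≈ -10
(CH₃)₃C–S(CH₃)₂⁺ loses SR'₂: pKₐ(R'₂SH⁺) ≈ -7
(CH₃)₃C–NH₃⁺ loses NH₃: pKₐ(NH₄⁺) ≈ 9.2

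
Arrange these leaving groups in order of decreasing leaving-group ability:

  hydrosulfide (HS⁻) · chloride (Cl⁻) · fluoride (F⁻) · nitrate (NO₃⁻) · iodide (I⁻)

iodide (I⁻) > chloride (Cl⁻) > nitrate (NO₃⁻) > fluoride (F⁻) > hydrosulfide (HS⁻)

iodide (I⁻): pKₐ(HI) ≈ -10
chloride (Cl⁻): pKₐ(HCl) ≈ -7 — moderately weak base
nitrate (NO₃⁻): pKₐ(HNO₃) ≈ -1.3 — resonance-delocalised over three oxygens
fluoride (F⁻): pKₐ(HF) ≈ 3.2 — small and strongly basic; the poor halide leaving group
hydrosulfide (HS⁻): pKₐ(H₂S) ≈ 7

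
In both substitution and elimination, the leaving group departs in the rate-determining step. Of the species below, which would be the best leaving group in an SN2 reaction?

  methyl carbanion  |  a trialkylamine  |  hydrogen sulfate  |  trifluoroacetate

hydrogen sulfate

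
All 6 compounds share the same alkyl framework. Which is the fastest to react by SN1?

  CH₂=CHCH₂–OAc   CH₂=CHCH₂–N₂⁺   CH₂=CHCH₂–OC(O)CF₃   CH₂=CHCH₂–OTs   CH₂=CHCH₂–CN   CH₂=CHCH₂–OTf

Identical carbon frameworks mean the comparison reduces to leaving-group quality.
A good leaving group is a weak base: the lower the pKₐ of its conjugate acid, the more readily it departs.
CH₂=CHCH₂–N₂⁺ loses N₂: no meaningful conjugate acid; N₂ departs as an exceptionally stable neutral molecule
CH₂=CHCH₂–OTf loses OTf⁻: pKₐ(CF₃SO₃H (triflic acid)) ≈ -14
CH₂=CHCH₂–OTs loses OTs⁻: pKₐ(p-CH₃C₆H₄SO₃H (TsOH)) ≈ -2.8
CH₂=CHCH₂–OC(O)CF₃ loses CF₃COO⁻: pKₐ(CF₃COOH) ≈ 0.2
CH₂=CHCH₂–OAc loses AcO⁻: pKₐ(CH₃COOH) ≈ 4.8
CH₂=CHCH₂–CN loses CN⁻: pKₐ(HCN) ≈ 9.2

CH₂=CHCH₂–N₂⁺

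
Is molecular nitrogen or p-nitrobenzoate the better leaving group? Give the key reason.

molecular nitrogen

molecular nitrogen is the better leaving group.
N₂ is the ultimate leaving group — it departs as an exceptionally stable neutral molecule, whereas p-nitrobenzoate (pKₐ(p-nitrobenzoic acid) ≈ 3.4) is far more basic.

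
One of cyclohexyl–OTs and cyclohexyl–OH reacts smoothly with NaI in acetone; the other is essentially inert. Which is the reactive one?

cyclohexyl–OTs

From cyclohexyl–OH the departing group would be OH⁻ (pKₐ(H₂O) ≈ 15.7). Strong base; essentially never leaves without prior activation.
From cyclohexyl–OTs the leaving group is OTs⁻ (pKₐ(p-CH₃C₆H₄SO₃H (TsOH)) ≈ -2.8). Resonance-delocalised arenesulfonate.
(In practice cyclohexyl–OTs is made from cyclohexyl–OH by treatment with TsCl / pyridine, converting the hydroxyl into a tosylate.)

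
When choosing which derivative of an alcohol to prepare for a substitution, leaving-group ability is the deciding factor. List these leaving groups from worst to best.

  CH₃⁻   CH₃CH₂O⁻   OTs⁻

CH₃⁻ < CH₃CH₂O⁻ < OTs⁻

OTs⁻: pKₐ(p-CH₃C₆H₄SO₃H (TsOH)) ≈ -2.8
CH₃CH₂O⁻: pKₐ(CH₃CH₂OH) ≈ 16 — strong base; alkoxides do not leave unassisted
CH₃⁻: pKₐ(CH₄) ≈ 48 — unstabilised carbanion; the worst conceivable leaving group
Listed from poorest to best leaving group as asked.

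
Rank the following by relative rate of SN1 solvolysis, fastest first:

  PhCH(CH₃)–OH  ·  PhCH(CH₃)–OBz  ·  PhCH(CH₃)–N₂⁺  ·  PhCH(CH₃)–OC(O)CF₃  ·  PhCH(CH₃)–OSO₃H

Identical carbon frameworks mean the comparison reduces to leaving-group quality.
Leaving-group ability tracks the stability of the departed species; conjugate-acid pKₐ is the usual yardstick (lower pKₐ → better LG).
PhCH(CH₃)–N₂⁺ loses N₂: no meaningful conjugate acid; N₂ departs as an exceptionally stable neutral molecule
PhCH(CH₃)–OSO₃H loses HSO₄⁻: pKₐ(H₂SO₄) ≈ -3
PhCH(CH₃)–OC(O)CF₃ loses CF₃COO⁻: pKₐ(CF₃COOH) ≈ 0.2
PhCH(CH₃)–OBz loses PhCOO⁻: pKₐ(C₆H₅COOH) ≈ 4.2
PhCH(CH₃)–OH loses OH⁻: pKₐ(H₂O) ≈ 15.7

PhCH(CH₃)–N₂⁺ > PhCH(CH₃)–OSO₃H > PhCH(CH₃)–OC(O)CF₃ > PhCH(CH₃)–OBz > PhCH(CH₃)–OH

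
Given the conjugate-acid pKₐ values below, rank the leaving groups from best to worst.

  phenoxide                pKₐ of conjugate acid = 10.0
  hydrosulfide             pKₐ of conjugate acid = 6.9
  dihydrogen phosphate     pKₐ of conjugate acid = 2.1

Lower conjugate-acid pKₐ ⇒ weaker base ⇒ better leaving group.
Sorting by the given values: dihydrogen phosphate (2.1), hydrosulfide (6.9), phenoxide (10.0).

dihydrogen phosphate > hydrosulfide > phenoxide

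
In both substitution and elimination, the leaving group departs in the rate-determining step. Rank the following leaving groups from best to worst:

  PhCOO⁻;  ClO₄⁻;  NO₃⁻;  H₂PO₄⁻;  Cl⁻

A good leaving group is a weak base: the lower the pKₐ of its conjugate acid, the more readily it departs.
ClO₄⁻: pKₐ(HClO₄) ≈ -10
Cl⁻: pKₐ(HCl) ≈ -7 — moderately weak base
NO₃⁻: pKₐ(HNO₃) ≈ -1.3
H₂PO₄⁻: pKₐ(H₃PO₄) ≈ 2.1
PhCOO⁻: pKₐ(C₆H₅COOH) ≈ 4.2

ClO₄⁻ > Cl⁻ > NO₃⁻ > H₂PO₄⁻ > PhCOO⁻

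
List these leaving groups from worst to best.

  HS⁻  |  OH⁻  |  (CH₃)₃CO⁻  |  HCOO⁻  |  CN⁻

The more stable X⁻ (or X) is on its own — i.e. the weaker a base it is — the better a leaving group it makes.
HCOO⁻: pKₐ(HCOOH) ≈ 3.8
HS⁻: pKₐ(H₂S) ≈ 7
CN⁻: pKₐ(HCN) ≈ 9.2 — sp carbon stabilises the charge somewhat, but still a poor LG
OH⁻: pKₐ(H₂O) ≈ 15.7 — strong base; essentially never leaves without prior activation
(CH₃)₃CO⁻: pKₐ(t-BuOH) ≈ 18
The question asks for worst first, so the sequence is read in increasing leaving-group ability.

(CH₃)₃CO⁻ < OH⁻ < CN⁻ < HS⁻ < HCOO⁻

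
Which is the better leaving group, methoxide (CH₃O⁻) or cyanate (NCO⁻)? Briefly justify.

cyanate (NCO⁻)

cyanate (NCO⁻) is the better leaving group.
pKₐ(HOCN) ≈ 3.5 versus pKₐ(CH₃OH) ≈ 15.5: cyanate (NCO⁻) is the much weaker base.
Resonance between N and O.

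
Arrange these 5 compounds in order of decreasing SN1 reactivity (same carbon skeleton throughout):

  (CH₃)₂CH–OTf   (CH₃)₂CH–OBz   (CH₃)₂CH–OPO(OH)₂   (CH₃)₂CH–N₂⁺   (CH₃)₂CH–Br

With the same alkyl group throughout, only the leaving group differentiates the rates.
Leaving-group ability tracks the stability of the departed species; conjugate-acid pKₐ is the usual yardstick (lower pKₐ → better LG).
(CH₃)₂CH–N₂⁺ loses N₂: no meaningful conjugate acid; N₂ departs as an exceptionally stable neutral molecule
(CH₃)₂CH–OTf loses OTf⁻: pKₐ(CF₃SO₃H (triflic acid)) ≈ -14
(CH₃)₂CH–Br loses Br⁻: pKₐ(HBr) ≈ -9
(CH₃)₂CH–OPO(OH)₂ loses H₂PO₄⁻: pKₐ(H₃PO₄) ≈ 2.1
(CH₃)₂CH–OBz loses PhCOO⁻: pKₐ(C₆H₅COOH) ≈ 4.2

(CH₃)₂CH–N₂⁺ > (CH₃)₂CH–OTf > (CH₃)₂CH–Br > (CH₃)₂CH–OPO(OH)₂ > (CH₃)₂CH–OBz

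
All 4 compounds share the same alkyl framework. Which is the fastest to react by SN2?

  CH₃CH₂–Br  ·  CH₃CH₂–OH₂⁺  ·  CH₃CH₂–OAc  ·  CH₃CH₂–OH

The skeletons are identical, so relative rate is governed entirely by leaving-group ability.
A good leaving group is a weak base: the lower the pKₐ of its conjugate acid, the more readily it departs.
CH₃CH₂–Br loses Br⁻: pKₐ(HBr) ≈ -9
CH₃CH₂–OH₂⁺ loses H₂O: pKₐ(H₃O⁺) ≈ -1.7
CH₃CH₂–OAc loses AcO⁻: pKₐ(CH₃COOH) ≈ 4.8
CH₃CH₂–OH loses OH⁻: pKₐ(H₂O) ≈ 15.7

CH₃CH₂–Br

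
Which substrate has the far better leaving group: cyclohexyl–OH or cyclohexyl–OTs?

From cyclohexyl–OH the departing group would be OH⁻ (pKₐ(H₂O) ≈ 15.7). Strong base; essentially never leaves without prior activation.
From cyclohexyl–OTs the leaving group is OTs⁻ (pKₐ(p-CH₃C₆H₄SO₃H (TsOH)) ≈ -2.8). Resonance-delocalised arenesulfonate.
(In practice cyclohexyl–OTs is made from cyclohexyl–OH by treatment with TsCl / pyridine, converting the hydroxyl into a tosylate.)

cyclohexyl–OTs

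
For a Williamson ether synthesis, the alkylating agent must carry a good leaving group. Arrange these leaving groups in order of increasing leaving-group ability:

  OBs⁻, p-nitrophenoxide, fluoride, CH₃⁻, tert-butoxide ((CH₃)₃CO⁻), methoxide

CH₃⁻ < tert-butoxide ((CH₃)₃CO⁻) < methoxide < p-nitrophenoxide < fluoride < OBs⁻

The more stable X⁻ (or X) is on its own — i.e. the weaker a base it is — the better a leaving group it makes.
OBs⁻: pKₐ(p-BrC₆H₄SO₃H) ≈ -2.8 — arenesulfonate with a p-bromo substituent
fluoride: pKₐ(HF) ≈ 3.2
p-nitrophenoxide: pKₐ(p-nitrophenol) ≈ 7.2
methoxide: pKₐ(CH₃OH) ≈ 15.5
tert-butoxide ((CH₃)₃CO⁻): pKₐ(t-BuOH) ≈ 18 — bulky, strongly basic alkoxide
CH₃⁻: pKₐ(CH₄) ≈ 48
Reversing gives the worst-to-best order requested.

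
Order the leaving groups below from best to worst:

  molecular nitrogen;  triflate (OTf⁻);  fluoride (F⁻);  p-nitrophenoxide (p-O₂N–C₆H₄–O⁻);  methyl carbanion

molecular nitrogen > triflate (OTf⁻) > fluoride (F⁻) > p-nitrophenoxide (p-O₂N–C₆H₄–O⁻) > methyl carbanion

A good leaving group is a weak base: the lower the pKₐ of its conjugate acid, the more readily it departs.
molecular nitrogen: no meaningful conjugate acid; N₂ departs as an exceptionally stable neutral molecule
triflate (OTf⁻): pKₐ(CF₃SO₃H (triflic acid)) ≈ -14
fluoride (F⁻): pKₐ(HF) ≈ 3.2
p-nitrophenoxide (p-O₂N–C₆H₄–O⁻): pKₐ(p-nitrophenol) ≈ 7.2
methyl carbanion: pKₐ(CH₄) ≈ 48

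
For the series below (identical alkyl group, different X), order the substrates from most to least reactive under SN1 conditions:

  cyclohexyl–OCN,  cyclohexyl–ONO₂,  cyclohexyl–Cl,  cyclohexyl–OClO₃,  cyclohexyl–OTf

cyclohexyl–OTf > cyclohexyl–OClO₃ > cyclohexyl–Cl > cyclohexyl–ONO₂ > cyclohexyl–OCN

The skeletons are identical, so relative rate is governed entirely by leaving-group ability.
A good leaving group is a weak base: the lower the pKₐ of its conjugate acid, the more readily it departs.
cyclohexyl–OTf loses OTf⁻: pKₐ(CF₃SO₃H (triflic acid)) ≈ -14
cyclohexyl–OClO₃ loses ClO₄⁻: pKₐ(HClO₄) ≈ -10
cyclohexyl–Cl loses Cl⁻: pKₐ(HCl) ≈ -7
cyclohexyl–ONO₂ loses NO₃⁻: pKₐ(HNO₃) ≈ -1.3
cyclohexyl–OCN loses NCO⁻: pKₐ(HOCN) ≈ 3.5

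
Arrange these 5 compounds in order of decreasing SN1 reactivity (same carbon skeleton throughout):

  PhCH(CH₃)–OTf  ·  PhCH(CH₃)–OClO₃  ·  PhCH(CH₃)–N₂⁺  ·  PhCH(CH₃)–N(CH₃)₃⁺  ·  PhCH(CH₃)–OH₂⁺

The skeletons are identical, so relative rate is governed entirely by leaving-group ability.
Leaving-group ability tracks the stability of the departed species; conjugate-acid pKₐ is the usual yardstick (lower pKₐ → better LG).
PhCH(CH₃)–N₂⁺ loses N₂: no meaningful conjugate acid; N₂ departs as an exceptionally stable neutral molecule
PhCH(CH₃)–OTf loses OTf⁻: pKₐ(CF₃SO₃H (triflic acid)) ≈ -14
PhCH(CH₃)–OClO₃ loses ClO₄⁻: pKₐ(HClO₄) ≈ -10
PhCH(CH₃)–OH₂⁺ loses H₂O: pKₐ(H₃O⁺) ≈ -1.7
PhCH(CH₃)–N(CH₃)₃⁺ loses NR'₃: pKₐ(R'₃NH⁺) ≈ 10.7

PhCH(CH₃)–N₂⁺ > PhCH(CH₃)–OTf > PhCH(CH₃)–OClO₃ > PhCH(CH₃)–OH₂⁺ > PhCH(CH₃)–N(CH₃)₃⁺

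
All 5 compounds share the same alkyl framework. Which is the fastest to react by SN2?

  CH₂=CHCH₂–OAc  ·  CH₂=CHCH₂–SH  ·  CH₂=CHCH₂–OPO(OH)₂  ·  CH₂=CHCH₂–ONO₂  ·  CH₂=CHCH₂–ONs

CH₂=CHCH₂–ONs

Same R in every case — rank the leaving groups.
Rank by basicity of the departing species: weakest base leaves most easily.
CH₂=CHCH₂–ONs loses ONs⁻: pKₐ(p-O₂NC₆H₄SO₃H) ≈ -3.5
CH₂=CHCH₂–ONO₂ loses NO₃⁻: pKₐ(HNO₃) ≈ -1.3
CH₂=CHCH₂–OPO(OH)₂ loses H₂PO₄⁻: pKₐ(H₃PO₄) ≈ 2.1
CH₂=CHCH₂–OAc loses AcO⁻: pKₐ(CH₃COOH) ≈ 4.8
CH₂=CHCH₂–SH loses HS⁻: pKₐ(H₂S) ≈ 7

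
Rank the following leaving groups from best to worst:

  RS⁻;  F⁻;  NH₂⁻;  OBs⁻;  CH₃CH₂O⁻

The more stable X⁻ (or X) is on its own — i.e. the weaker a base it is — the better a leaving group it makes.
OBs⁻: pKₐ(p-BrC₆H₄SO₃H) ≈ -2.8 — arenesulfonate with a p-bromo substituent
F⁻: pKₐ(HF) ≈ 3.2 — small and strongly basic; the poor halide leaving group
RS⁻: pKₐ(RSH (a thiol)) ≈ 10.5
CH₃CH₂O⁻: pKₐ(CH₃CH₂OH) ≈ 16
NH₂⁻: pKₐ(NH₃) ≈ 38 — extremely strong base; never a leaving group

OBs⁻ > F⁻ > RS⁻ > CH₃CH₂O⁻ > NH₂⁻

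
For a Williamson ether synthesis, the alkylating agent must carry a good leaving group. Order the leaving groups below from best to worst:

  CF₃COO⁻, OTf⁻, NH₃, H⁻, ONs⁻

OTf⁻: pKₐ(CF₃SO₃H (triflic acid)) ≈ -14 — charge spread over three oxygens and a CF₃ group; the premier leaving group in synthesis
ONs⁻: pKₐ(p-O₂NC₆H₄SO₃H) ≈ -3.5 — p-nitro group further stabilises the sulfonate
CF₃COO⁻: pKₐ(CF₃COOH) ≈ 0.2 — strongly electron-withdrawing CF₃ stabilises the carboxylate
NH₃: pKₐ(NH₄⁺) ≈ 9.2
H⁻: pKₐ(H₂) ≈ 36 — extremely strong base; leaves only in special hydride-transfer contexts

OTf⁻ > ONs⁻ > CF₃COO⁻ > NH₃ > H⁻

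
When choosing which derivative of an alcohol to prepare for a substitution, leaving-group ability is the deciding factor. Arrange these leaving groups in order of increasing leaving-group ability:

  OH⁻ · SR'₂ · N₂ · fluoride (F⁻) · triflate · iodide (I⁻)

OH⁻ < fluoride (F⁻) < SR'₂ < iodide (I⁻) < triflate < N₂

Leaving-group ability tracks the stability of the departed species; conjugate-acid pKₐ is the usual yardstick (lower pKₐ → better LG).
N₂: no meaningful conjugate acid; N₂ departs as an exceptionally stable neutral molecule
triflate: pKₐ(CF₃SO₃H (triflic acid)) ≈ -14
iodide (I⁻): pKₐ(HI) ≈ -10
SR'₂: pKₐ(R'₂SH⁺) ≈ -7
fluoride (F⁻): pKₐ(HF) ≈ 3.2
OH⁻: pKₐ(H₂O) ≈ 15.7
Reversing gives the worst-to-best order requested.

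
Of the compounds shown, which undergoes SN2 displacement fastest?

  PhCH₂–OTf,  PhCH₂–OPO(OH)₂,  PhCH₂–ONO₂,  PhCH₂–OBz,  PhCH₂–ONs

PhCH₂–OTf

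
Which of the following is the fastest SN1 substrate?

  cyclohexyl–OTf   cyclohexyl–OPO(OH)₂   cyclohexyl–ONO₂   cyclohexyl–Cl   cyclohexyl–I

cyclohexyl–OTf

With the same alkyl group throughout, only the leaving group differentiates the rates.
Leaving-group ability tracks the stability of the departed species; conjugate-acid pKₐ is the usual yardstick (lower pKₐ → better LG).
cyclohexyl–OTf loses OTf⁻: pKₐ(CF₃SO₃H (triflic acid)) ≈ -14
cyclohexyl–I loses I⁻: pKₐ(HI) ≈ -10
cyclohexyl–Cl loses Cl⁻: pKₐ(HCl) ≈ -7
cyclohexyl–ONO₂ loses NO₃⁻: pKₐ(HNO₃) ≈ -1.3
cyclohexyl–OPO(OH)₂ loses H₂PO₄⁻: pKₐ(H₃PO₄) ≈ 2.1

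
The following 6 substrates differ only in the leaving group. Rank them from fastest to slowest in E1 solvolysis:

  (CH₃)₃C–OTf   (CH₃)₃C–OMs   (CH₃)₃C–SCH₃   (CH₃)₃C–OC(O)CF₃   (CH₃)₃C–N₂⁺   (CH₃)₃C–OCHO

(CH₃)₃C–N₂⁺ > (CH₃)₃C–OTf > (CH₃)₃C–OMs > (CH₃)₃C–OC(O)CF₃ > (CH₃)₃C–OCHO > (CH₃)₃C–SCH₃

Identical carbon frameworks mean the comparison reduces to leaving-group quality.
A good leaving group is a weak base: the lower the pKₐ of its conjugate acid, the more readily it departs.
(CH₃)₃C–N₂⁺ loses N₂: no meaningful conjugate acid; N₂ departs as an exceptionally stable neutral molecule
(CH₃)₃C–OTf loses OTf⁻: pKₐ(CF₃SO₃H (triflic acid)) ≈ -14
(CH₃)₃C–OMs loses OMs⁻: pKₐ(CH₃SO₃H (MsOH)) ≈ -1.9
(CH₃)₃C–OC(O)CF₃ loses CF₃COO⁻: pKₐ(CF₃COOH) ≈ 0.2
(CH₃)₃C–OCHO loses HCOO⁻: pKₐ(HCOOH) ≈ 3.8
(CH₃)₃C–SCH₃ loses RS⁻: pKₐ(RSH (a thiol)) ≈ 10.5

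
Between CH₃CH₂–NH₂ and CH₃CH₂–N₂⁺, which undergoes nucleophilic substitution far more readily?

From CH₃CH₂–NH₂ the departing group would be NH₂⁻ (pKₐ(NH₃) ≈ 38). Extremely strong base; never a leaving group.
From CH₃CH₂–N₂⁺ the leaving group is N₂ (no meaningful conjugate acid; N₂ departs as an exceptionally stable neutral molecule).
(In practice CH₃CH₂–N₂⁺ is made from CH₃CH₂–NH₂ by diazotisation (NaNO₂ / HCl, 0 °C), generating a diazonium salt that expels N₂.)

CH₃CH₂–N₂⁺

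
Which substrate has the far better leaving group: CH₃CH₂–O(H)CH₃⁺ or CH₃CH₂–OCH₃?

From CH₃CH₂–OCH₃ the departing group would be CH₃O⁻ (pKₐ(CH₃OH) ≈ 15.5). Strong base; alkoxides do not leave unassisted.
From CH₃CH₂–O(H)CH₃⁺ the leaving group is R'OH (pKₐ(R'OH₂⁺) ≈ -2.4). Neutral; leaves from a protonated ether (an oxonium ion, R–O(H)R'⁺).
(In practice CH₃CH₂–O(H)CH₃⁺ is made from CH₃CH₂–OCH₃ by protonation with concentrated HI, allowing neutral methanol, rather than methoxide, to depart.)

CH₃CH₂–O(H)CH₃⁺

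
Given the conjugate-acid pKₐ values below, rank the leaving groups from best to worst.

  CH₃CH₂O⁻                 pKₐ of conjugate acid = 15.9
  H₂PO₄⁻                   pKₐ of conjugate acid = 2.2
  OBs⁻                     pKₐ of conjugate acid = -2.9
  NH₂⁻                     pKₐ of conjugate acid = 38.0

Lower conjugate-acid pKₐ ⇒ weaker base ⇒ better leaving group.
Sorting by the given values: OBs⁻ (-2.9), H₂PO₄⁻ (2.2), CH₃CH₂O⁻ (15.9), NH₂⁻ (38.0).

OBs⁻ > H₂PO₄⁻ > CH₃CH₂O⁻ > NH₂⁻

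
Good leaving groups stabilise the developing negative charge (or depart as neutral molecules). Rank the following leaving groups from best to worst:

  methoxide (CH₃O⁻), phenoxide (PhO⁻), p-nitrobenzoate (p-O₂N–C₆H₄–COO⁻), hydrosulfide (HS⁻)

A good leaving group is a weak base: the lower the pKₐ of its conjugate acid, the more readily it departs.
p-nitrobenzoate (p-O₂N–C₆H₄–COO⁻): pKₐ(p-nitrobenzoic acid) ≈ 3.4 — electron-withdrawing nitro group stabilises the carboxylate
hydrosulfide (HS⁻): pKₐ(H₂S) ≈ 7 — larger and more polarisable than the oxygen analogue
phenoxide (PhO⁻): pKₐ(C₆H₅OH (phenol)) ≈ 10 — resonance into the ring helps, but still a poor LG
methoxide (CH₃O⁻): pKₐ(CH₃OH) ≈ 15.5

p-nitrobenzoate (p-O₂N–C₆H₄–COO⁻) > hydrosulfide (HS⁻) > phenoxide (PhO⁻) > methoxide (CH₃O⁻)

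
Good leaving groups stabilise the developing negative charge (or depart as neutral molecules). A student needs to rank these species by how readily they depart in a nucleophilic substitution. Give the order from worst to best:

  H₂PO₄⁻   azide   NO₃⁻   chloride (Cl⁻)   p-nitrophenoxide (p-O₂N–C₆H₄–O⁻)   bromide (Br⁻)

p-nitrophenoxide (p-O₂N–C₆H₄–O⁻) < azide < H₂PO₄⁻ < NO₃⁻ < chloride (Cl⁻) < bromide (Br⁻)

The more stable X⁻ (or X) is on its own — i.e. the weaker a base it is — the better a leaving group it makes.
bromide (Br⁻): pKₐ(HBr) ≈ -9
chloride (Cl⁻): pKₐ(HCl) ≈ -7
NO₃⁻: pKₐ(HNO₃) ≈ -1.3
H₂PO₄⁻: pKₐ(H₃PO₄) ≈ 2.1
azide: pKₐ(HN₃) ≈ 4.7
p-nitrophenoxide (p-O₂N–C₆H₄–O⁻): pKₐ(p-nitrophenol) ≈ 7.2
Reversing gives the worst-to-best order requested.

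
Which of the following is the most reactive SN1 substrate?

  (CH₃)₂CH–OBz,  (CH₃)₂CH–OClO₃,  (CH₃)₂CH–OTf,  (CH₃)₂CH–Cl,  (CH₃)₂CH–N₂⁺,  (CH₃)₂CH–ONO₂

(CH₃)₂CH–N₂⁺

With the same alkyl group throughout, only the leaving group differentiates the rates.
The more stable X⁻ (or X) is on its own — i.e. the weaker a base it is — the better a leaving group it makes.
(CH₃)₂CH–N₂⁺ loses N₂: no meaningful conjugate acid; N₂ departs as an exceptionally stable neutral molecule
(CH₃)₂CH–OTf loses OTf⁻: pKₐ(CF₃SO₃H (triflic acid)) ≈ -14
(CH₃)₂CH–OClO₃ loses ClO₄⁻: pKₐ(HClO₄) ≈ -10
(CH₃)₂CH–Cl loses Cl⁻: pKₐ(HCl) ≈ -7
(CH₃)₂CH–ONO₂ loses NO₃⁻: pKₐ(HNO₃) ≈ -1.3
(CH₃)₂CH–OBz loses PhCOO⁻: pKₐ(C₆H₅COOH) ≈ 4.2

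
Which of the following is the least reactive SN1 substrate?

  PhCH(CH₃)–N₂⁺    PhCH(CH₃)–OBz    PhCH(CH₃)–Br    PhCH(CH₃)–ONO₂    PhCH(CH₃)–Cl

Identical carbon frameworks mean the comparison reduces to leaving-group quality.
The more stable X⁻ (or X) is on its own — i.e. the weaker a base it is — the better a leaving group it makes.
PhCH(CH₃)–N₂⁺ loses N₂: no meaningful conjugate acid; N₂ departs as an exceptionally stable neutral molecule
PhCH(CH₃)–Br loses Br⁻: pKₐ(HBr) ≈ -9
PhCH(CH₃)–Cl loses Cl⁻: pKₐ(HCl) ≈ -7
PhCH(CH₃)–ONO₂ loses NO₃⁻: pKₐ(HNO₃) ≈ -1.3
PhCH(CH₃)–OBz loses PhCOO⁻: pKₐ(C₆H₅COOH) ≈ 4.2

PhCH(CH₃)–OBz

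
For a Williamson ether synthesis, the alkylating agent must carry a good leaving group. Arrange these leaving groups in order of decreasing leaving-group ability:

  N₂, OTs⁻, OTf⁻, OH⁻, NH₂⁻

N₂ > OTf⁻ > OTs⁻ > OH⁻ > NH₂⁻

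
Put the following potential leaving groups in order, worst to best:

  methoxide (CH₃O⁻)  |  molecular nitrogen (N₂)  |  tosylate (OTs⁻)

methoxide (CH₃O⁻) < tosylate (OTs⁻) < molecular nitrogen (N₂)

The more stable X⁻ (or X) is on its own — i.e. the weaker a base it is — the better a leaving group it makes.
molecular nitrogen (N₂): no meaningful conjugate acid; N₂ departs as an exceptionally stable neutral molecule
tosylate (OTs⁻): pKₐ(p-CH₃C₆H₄SO₃H (TsOH)) ≈ -2.8
methoxide (CH₃O⁻): pKₐ(CH₃OH) ≈ 15.5
The question asks for worst first, so the sequence is read in increasing leaving-group ability.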